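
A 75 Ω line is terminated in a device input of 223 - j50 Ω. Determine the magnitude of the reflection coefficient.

Γ = (Z_L − Z_0)/(Z_L + Z_0) = (148 − j50)/(298 − j50)
|Γ| = 156/302

|Γ| ≈ 0.517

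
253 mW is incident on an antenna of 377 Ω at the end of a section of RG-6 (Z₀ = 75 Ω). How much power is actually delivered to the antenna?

P_delivered ≈ 140 mW

Γ = (377 − 75)/(377 + 75) = 0.668
|Γ|² = 0.446
P_refl = |Γ|²·P_inc = 113 mW, P_del = (1 − |Γ|²)·P_inc = 140 mW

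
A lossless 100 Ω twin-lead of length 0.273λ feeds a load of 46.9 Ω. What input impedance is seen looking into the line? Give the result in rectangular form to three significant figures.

βl = 2π × 0.273 = 98.3°
tan(βl) = tan(98.3°) = -6.87
Z_in = Z_0·(Z_L + jZ_0·tanβl)/(Z_0 + jZ_L·tanβl)
     = 100·(46.9 − j687)/(100 − j322)

Z_in ≈ 199 − j47.1 Ω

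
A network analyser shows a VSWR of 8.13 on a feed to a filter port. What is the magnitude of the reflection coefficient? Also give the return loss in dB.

|Γ| ≈ 0.781; return loss ≈ 2.15 dB

|Γ| = (S − 1)/(S + 1) = (8.13 − 1)/(8.13 + 1) = 7.13/9.13
RL = −20·log₁₀|Γ| = −20·log₁₀(0.781)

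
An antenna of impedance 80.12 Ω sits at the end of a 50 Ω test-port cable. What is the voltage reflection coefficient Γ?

Γ = (Z_L − Z_0)/(Z_L + Z_0) = (80.12 − 50)/(80.12 + 50) = 30.12/130.1

Γ = 0.231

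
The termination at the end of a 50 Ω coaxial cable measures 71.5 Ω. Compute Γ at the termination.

Γ = 0.177

Γ = (Z_L − Z_0)/(Z_L + Z_0) = (71.5 − 50)/(71.5 + 50) = 21.5/121.5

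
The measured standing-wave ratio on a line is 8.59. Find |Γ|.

|Γ| = (S − 1)/(S + 1) = (8.59 − 1)/(8.59 + 1) = 7.59/9.59

|Γ| ≈ 0.791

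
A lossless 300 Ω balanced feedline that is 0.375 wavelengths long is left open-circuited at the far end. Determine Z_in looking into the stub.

βl = 2π × 0.375 = 135°
tan(βl) = -1
For an open-circuited stub, Z_in = −jZ_0·cot(βl) = −jZ_0/tan(βl)

Z_in ≈ +j300 Ω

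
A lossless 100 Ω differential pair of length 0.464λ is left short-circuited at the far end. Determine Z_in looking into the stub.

βl = 2π × 0.464 = 167°
tan(βl) = -0.23
For a short-circuited stub, Z_in = jZ_0·tan(βl)

Z_in ≈ −j23 Ω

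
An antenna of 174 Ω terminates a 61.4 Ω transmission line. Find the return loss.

RL ≈ 6.41 dB

Γ = (174 − 61.4)/(174 + 61.4) = 0.478
RL = −20·log₁₀|Γ| = −20·log₁₀(0.478)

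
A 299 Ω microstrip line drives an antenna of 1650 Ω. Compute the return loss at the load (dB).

RL ≈ 3.18 dB

Γ = (1650 − 299)/(1650 + 299) = 0.693
RL = −20·log₁₀|Γ| = −20·log₁₀(0.693)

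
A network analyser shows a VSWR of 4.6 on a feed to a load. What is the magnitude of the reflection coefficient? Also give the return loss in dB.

|Γ| = (S − 1)/(S + 1) = (4.6 − 1)/(4.6 + 1) = 3.6/5.6
RL = −20·log₁₀|Γ| = −20·log₁₀(0.643)

|Γ| ≈ 0.643; return loss ≈ 3.84 dB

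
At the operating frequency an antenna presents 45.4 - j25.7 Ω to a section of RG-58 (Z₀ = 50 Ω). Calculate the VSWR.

Γ = (Z_L − Z_0)/(Z_L + Z_0) = (-4.6 − j25.7)/(95.4 − j25.7)
|Γ| = 26.1/98.8 = 0.264
VSWR = (1 + |Γ|)/(1 − |Γ|) = 1.26/0.736

VSWR ≈ 1.72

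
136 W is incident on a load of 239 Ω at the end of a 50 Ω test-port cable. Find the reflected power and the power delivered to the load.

P_reflected ≈ 58.2 W; P_delivered ≈ 77.8 W

Γ = (239 − 50)/(239 + 50) = 0.654
|Γ|² = 0.428
P_refl = |Γ|²·P_inc = 58.2 W, P_del = (1 − |Γ|²)·P_inc = 77.8 W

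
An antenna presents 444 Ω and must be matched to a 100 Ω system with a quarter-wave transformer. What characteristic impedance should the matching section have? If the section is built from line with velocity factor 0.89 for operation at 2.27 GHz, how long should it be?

Z_qwt = √(Z_0·R_L) = √(100 × 444) = √44400
λ = 0.89·c/f = 0.118 m, so l = λ/4 = 0.0294 m

Z_qwt ≈ 211 Ω; length ≈ 2.94 cm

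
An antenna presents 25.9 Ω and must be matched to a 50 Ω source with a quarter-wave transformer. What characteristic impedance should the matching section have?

Z_qwt ≈ 36 Ω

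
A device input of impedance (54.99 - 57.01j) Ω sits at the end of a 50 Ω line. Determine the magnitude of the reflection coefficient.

Γ = (Z_L − Z_0)/(Z_L + Z_0) = (4.99 − j57.01)/(105 − j57.01)
|Γ| = 57.2/119

|Γ| ≈ 0.479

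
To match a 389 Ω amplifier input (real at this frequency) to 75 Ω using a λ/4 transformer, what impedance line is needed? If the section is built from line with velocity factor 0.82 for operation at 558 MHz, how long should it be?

Z_qwt ≈ 171 Ω; length ≈ 11 cm

Z_qwt = √(Z_0·R_L) = √(75 × 389) = √29180
λ = 0.82·c/f = 0.441 m, so l = λ/4 = 0.11 m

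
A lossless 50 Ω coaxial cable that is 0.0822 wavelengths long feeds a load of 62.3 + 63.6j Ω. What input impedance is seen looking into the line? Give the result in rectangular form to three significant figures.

Z_in ≈ 143 − j32.1 Ω

βl = 2π × 0.0822 = 29.6°
tan(βl) = tan(29.6°) = 0.568
Z_in = Z_0·(Z_L + jZ_0·tanβl)/(Z_0 + jZ_L·tanβl)
     = 50·(62.3 + j92)/(13.9 + j35.4)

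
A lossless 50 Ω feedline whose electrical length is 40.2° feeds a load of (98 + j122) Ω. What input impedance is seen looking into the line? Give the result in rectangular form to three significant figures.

tan(βl) = tan(40.2°) = 0.845
Z_in = Z_0·(Z_L + jZ_0·tanβl)/(Z_0 + jZ_L·tanβl)
     = 50·(98 + j164)/(-53.1 + j82.8)

Z_in ≈ 43.4 − j87 Ω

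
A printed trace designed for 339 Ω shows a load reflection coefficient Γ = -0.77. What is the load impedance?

Z_L = Z_0·(1 + Γ)/(1 − Γ) = 339·(0.23)/(1.77)

Z_L ≈ 44.1 Ω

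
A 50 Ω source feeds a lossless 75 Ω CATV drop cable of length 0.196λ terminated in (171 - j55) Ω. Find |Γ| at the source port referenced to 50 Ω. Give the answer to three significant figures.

|Γ| ≈ 0.287

βl = 2π × 0.196 = 70.6°
tan(βl) = 2.83
Z_in = Z_0·(Z_L + jZ_0·tanβl)/(Z_0 + jZ_L·tanβl) = 30.1 − j12.1 Ω
Γ_s = (Z_in − Z_s)/(Z_in + Z_s) = (-19.9 − j12.1)/(80.1 − j12.1), |Γ_s| = 0.287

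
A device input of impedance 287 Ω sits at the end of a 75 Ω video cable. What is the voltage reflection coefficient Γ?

Γ = 0.586

Γ = (Z_L − Z_0)/(Z_L + Z_0) = (287 − 75)/(287 + 75) = 212/362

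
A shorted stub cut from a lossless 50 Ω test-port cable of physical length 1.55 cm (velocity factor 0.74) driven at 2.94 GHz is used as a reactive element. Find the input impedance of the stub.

Z_in ≈ +j173 Ω

λ = v/f = 0.74·c / 2.94 GHz = 0.0755 m
βl = 2π·l/λ = 2π × 0.205 = 73.9°
tan(βl) = 3.46
For a shorted stub, Z_in = jZ_0·tan(βl)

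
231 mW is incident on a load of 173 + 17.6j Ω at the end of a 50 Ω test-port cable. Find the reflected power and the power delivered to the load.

|Γ| = |(123 + j17.6)/(223 + j17.6)| = 0.555
|Γ|² = 0.309
P_refl = |Γ|²·P_inc = 71.3 mW, P_del = (1 − |Γ|²)·P_inc = 160 mW

P_reflected ≈ 71.3 mW; P_delivered ≈ 160 mW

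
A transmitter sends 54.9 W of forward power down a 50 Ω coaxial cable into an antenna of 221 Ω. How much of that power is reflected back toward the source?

P_reflected ≈ 21.9 W

Γ = (221 − 50)/(221 + 50) = 0.631
|Γ|² = 0.398
P_refl = |Γ|²·P_inc = 21.9 W, P_del = (1 − |Γ|²)·P_inc = 33 W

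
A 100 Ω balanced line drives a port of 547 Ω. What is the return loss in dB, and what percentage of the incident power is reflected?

Γ = (547 − 100)/(547 + 100) = 0.691
RL = −20·log₁₀(0.691) = 3.21 dB
P_refl/P_inc = |Γ|² = 0.477

RL ≈ 3.21 dB; 47.7% of incident power reflected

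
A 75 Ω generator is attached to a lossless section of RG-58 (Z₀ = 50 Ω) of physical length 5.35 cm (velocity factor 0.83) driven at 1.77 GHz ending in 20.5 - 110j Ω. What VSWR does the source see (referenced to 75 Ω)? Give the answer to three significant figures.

VSWR ≈ 11.1

λ = v/f = 0.83·c / 1.77 GHz = 0.141 m
βl = 2π·l/λ = 2π × 0.38 = 137°
tan(βl) = -0.936
Z_in = Z_0·(Z_L + jZ_0·tanβl)/(Z_0 + jZ_L·tanβl) = 30.3 + j137 Ω
Γ_s = (Z_in − Z_s)/(Z_in + Z_s) = (-44.7 + j137)/(105 + j137), |Γ_s| = 0.834
VSWR = (1 + |Γ_s|)/(1 − |Γ_s|)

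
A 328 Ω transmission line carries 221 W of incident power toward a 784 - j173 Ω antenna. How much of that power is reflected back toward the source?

P_reflected ≈ 41.5 W

|Γ| = |(456 − j173)/(1112 − j173)| = 0.433
|Γ|² = 0.188
P_refl = |Γ|²·P_inc = 41.5 W, P_del = (1 − |Γ|²)·P_inc = 179 W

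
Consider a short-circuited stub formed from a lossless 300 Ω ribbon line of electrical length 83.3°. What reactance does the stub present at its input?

tan(βl) = 8.51
For a short-circuited stub, Z_in = jZ_0·tan(βl)

X_in ≈ 2550 Ω (inductive)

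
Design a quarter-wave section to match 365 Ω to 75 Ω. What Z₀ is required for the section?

Z_qwt ≈ 165 Ω

Z_qwt = √(Z_0·R_L) = √(75 × 365) = √27380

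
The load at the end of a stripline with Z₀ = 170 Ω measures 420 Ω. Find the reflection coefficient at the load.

Γ = (Z_L − Z_0)/(Z_L + Z_0) = (420 − 170)/(420 + 170) = 250/590

Γ = 0.424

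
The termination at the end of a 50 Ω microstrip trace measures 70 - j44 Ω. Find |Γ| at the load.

|Γ| ≈ 0.378

Γ = (Z_L − Z_0)/(Z_L + Z_0) = (20 − j44)/(120 − j44)
|Γ| = 48.3/128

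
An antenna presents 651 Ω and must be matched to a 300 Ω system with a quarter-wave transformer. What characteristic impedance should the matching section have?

Z_qwt ≈ 442 Ω

Z_qwt = √(Z_0·R_L) = √(300 × 651) = √195300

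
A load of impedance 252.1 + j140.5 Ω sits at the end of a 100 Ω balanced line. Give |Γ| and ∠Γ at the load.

Γ = (Z_L − Z_0)/(Z_L + Z_0) = (152.1 + j140.5)/(352.1 + j140.5)
|Γ| = 207/379 = 0.546

Γ ≈ 0.546 ∠ 21°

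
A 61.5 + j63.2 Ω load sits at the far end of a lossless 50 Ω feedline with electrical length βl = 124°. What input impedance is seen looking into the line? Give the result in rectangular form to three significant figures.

tan(βl) = tan(124°) = -1.48
Z_in = Z_0·(Z_L + jZ_0·tanβl)/(Z_0 + jZ_L·tanβl)
     = 50·(61.5 − j10.9)/(144 − j91.2)

Z_in ≈ 17 + j6.97 Ω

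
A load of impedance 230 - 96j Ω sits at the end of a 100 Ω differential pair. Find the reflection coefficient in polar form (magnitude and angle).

Γ = (Z_L − Z_0)/(Z_L + Z_0) = (130 − j96)/(330 − j96)
|Γ| = 162/344 = 0.47

Γ ≈ 0.47 ∠ -20.2°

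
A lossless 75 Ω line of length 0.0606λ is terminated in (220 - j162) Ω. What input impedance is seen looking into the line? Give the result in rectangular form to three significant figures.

βl = 2π × 0.0606 = 21.8°
tan(βl) = tan(21.8°) = 0.4
Z_in = Z_0·(Z_L + jZ_0·tanβl)/(Z_0 + jZ_L·tanβl)
     = 75·(220 − j132)/(140 + j88.1)

Z_in ≈ 52.6 − j104 Ω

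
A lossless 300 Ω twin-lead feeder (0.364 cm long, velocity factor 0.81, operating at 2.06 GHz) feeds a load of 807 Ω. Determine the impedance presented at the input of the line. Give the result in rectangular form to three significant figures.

λ = v/f = 0.81·c / 2.06 GHz = 0.118 m
βl = 2π·l/λ = 2π × 0.0309 = 11.1°
tan(βl) = tan(11.1°) = 0.196
Z_in = Z_0·(Z_L + jZ_0·tanβl)/(Z_0 + jZ_L·tanβl)
     = 300·(807 + j58.9)/(300 + j158)

Z_in ≈ 655 − j287 Ω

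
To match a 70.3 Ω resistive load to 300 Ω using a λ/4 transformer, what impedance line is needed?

Z_qwt = √(Z_0·R_L) = √(300 × 70.3) = √21090

Z_qwt ≈ 145 Ω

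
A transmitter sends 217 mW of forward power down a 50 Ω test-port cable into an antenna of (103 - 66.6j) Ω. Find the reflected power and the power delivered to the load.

P_reflected ≈ 56.5 mW; P_delivered ≈ 161 mW

|Γ| = |(53 − j66.6)/(153 − j66.6)| = 0.51
|Γ|² = 0.26
P_refl = |Γ|²·P_inc = 56.5 mW, P_del = (1 − |Γ|²)·P_inc = 161 mW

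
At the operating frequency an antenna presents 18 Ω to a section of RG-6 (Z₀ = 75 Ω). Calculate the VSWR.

VSWR ≈ 4.17

For a purely resistive load, VSWR = R_L/Z_0 or Z_0/R_L (whichever > 1) = 75/18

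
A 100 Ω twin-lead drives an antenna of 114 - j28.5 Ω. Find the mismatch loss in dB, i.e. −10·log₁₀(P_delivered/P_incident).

mismatch loss ≈ 0.095 dB

Γ = (14 − j28.5)/(214 − j28.5), |Γ| = 0.147
|Γ|² = 0.0216, so P_del/P_inc = 1 − |Γ|² = 0.978
ML = −10·log₁₀(1 − |Γ|²)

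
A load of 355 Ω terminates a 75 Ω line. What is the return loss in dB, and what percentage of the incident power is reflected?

Γ = (355 − 75)/(355 + 75) = 0.651
RL = −20·log₁₀(0.651) = 3.73 dB
P_refl/P_inc = |Γ|² = 0.424

RL ≈ 3.73 dB; 42.4% of incident power reflected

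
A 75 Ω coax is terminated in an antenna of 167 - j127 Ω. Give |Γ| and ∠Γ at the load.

Γ ≈ 0.574 ∠ -26.4°

Γ = (Z_L − Z_0)/(Z_L + Z_0) = (92 − j127)/(242 − j127)
|Γ| = 157/273 = 0.574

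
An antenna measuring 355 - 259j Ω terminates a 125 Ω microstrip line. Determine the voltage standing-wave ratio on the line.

Γ = (Z_L − Z_0)/(Z_L + Z_0) = (230 − j259)/(480 − j259)
|Γ| = 346/545 = 0.635
VSWR = (1 + |Γ|)/(1 − |Γ|) = 1.64/0.365

VSWR ≈ 4.48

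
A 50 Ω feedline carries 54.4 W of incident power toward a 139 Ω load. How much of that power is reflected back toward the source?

P_reflected ≈ 12.1 W

Γ = (139 − 50)/(139 + 50) = 0.471
|Γ|² = 0.222
P_refl = |Γ|²·P_inc = 12.1 W, P_del = (1 − |Γ|²)·P_inc = 42.3 W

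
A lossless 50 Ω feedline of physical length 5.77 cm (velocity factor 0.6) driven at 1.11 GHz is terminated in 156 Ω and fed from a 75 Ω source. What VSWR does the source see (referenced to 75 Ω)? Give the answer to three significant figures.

λ = v/f = 0.6·c / 1.11 GHz = 0.162 m
βl = 2π·l/λ = 2π × 0.356 = 128°
tan(βl) = -1.28
Z_in = Z_0·(Z_L + jZ_0·tanβl)/(Z_0 + jZ_L·tanβl) = 24.3 + j33.1 Ω
Γ_s = (Z_in − Z_s)/(Z_in + Z_s) = (-50.7 + j33.1)/(99.3 + j33.1), |Γ_s| = 0.578
VSWR = (1 + |Γ_s|)/(1 − |Γ_s|)

VSWR ≈ 3.74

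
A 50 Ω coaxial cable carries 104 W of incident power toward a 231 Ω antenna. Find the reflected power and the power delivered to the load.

P_reflected ≈ 43.1 W; P_delivered ≈ 60.9 W

Γ = (231 − 50)/(231 + 50) = 0.644
|Γ|² = 0.415
P_refl = |Γ|²·P_inc = 43.1 W, P_del = (1 − |Γ|²)·P_inc = 60.9 W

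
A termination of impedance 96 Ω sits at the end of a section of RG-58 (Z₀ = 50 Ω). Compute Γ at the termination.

Γ = 0.315

Γ = (Z_L − Z_0)/(Z_L + Z_0) = (96 − 50)/(96 + 50) = 46/146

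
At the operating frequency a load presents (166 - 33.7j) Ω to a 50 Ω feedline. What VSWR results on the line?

Γ = (Z_L − Z_0)/(Z_L + Z_0) = (116 − j33.7)/(216 − j33.7)
|Γ| = 121/219 = 0.553
VSWR = (1 + |Γ|)/(1 − |Γ|) = 1.55/0.447

VSWR ≈ 3.47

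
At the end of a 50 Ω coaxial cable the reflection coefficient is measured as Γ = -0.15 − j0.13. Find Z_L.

Z_L ≈ 35.9 − j9.71 Ω

Z_L = Z_0·(1 + Γ)/(1 − Γ) = 50·(0.85 − j0.13)/(1.15 + j0.13)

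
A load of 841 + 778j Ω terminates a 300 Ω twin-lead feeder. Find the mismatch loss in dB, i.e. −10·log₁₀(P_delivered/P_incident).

mismatch loss ≈ 2.76 dB

Γ = (541 + j778)/(1141 + j778), |Γ| = 0.686
|Γ|² = 0.471, so P_del/P_inc = 1 − |Γ|² = 0.529
ML = −10·log₁₀(1 − |Γ|²)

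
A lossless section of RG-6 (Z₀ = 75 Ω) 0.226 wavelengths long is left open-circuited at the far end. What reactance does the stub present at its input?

βl = 2π × 0.226 = 81.4°
tan(βl) = 6.58
For an open-circuited stub, Z_in = −jZ_0·cot(βl) = −jZ_0/tan(βl)

X_in ≈ -11.4 Ω (capacitive)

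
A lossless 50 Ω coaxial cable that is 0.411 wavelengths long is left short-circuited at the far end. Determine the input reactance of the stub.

βl = 2π × 0.411 = 148°
tan(βl) = -0.626
For a short-circuited stub, Z_in = jZ_0·tan(βl)

X_in ≈ -31.3 Ω (capacitive)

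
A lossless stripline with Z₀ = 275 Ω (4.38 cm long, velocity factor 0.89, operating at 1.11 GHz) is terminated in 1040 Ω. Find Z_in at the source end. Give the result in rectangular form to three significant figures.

Z_in ≈ 86.5 − j115 Ω

λ = v/f = 0.89·c / 1.11 GHz = 0.241 m
βl = 2π·l/λ = 2π × 0.182 = 65.6°
tan(βl) = tan(65.6°) = 2.2
Z_in = Z_0·(Z_L + jZ_0·tanβl)/(Z_0 + jZ_L·tanβl)
     = 275·(1040 + j605)/(275 + j2290)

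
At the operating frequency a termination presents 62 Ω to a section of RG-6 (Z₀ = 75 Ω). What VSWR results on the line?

VSWR ≈ 1.21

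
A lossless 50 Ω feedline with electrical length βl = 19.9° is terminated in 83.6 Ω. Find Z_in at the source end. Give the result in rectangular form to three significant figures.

tan(βl) = tan(19.9°) = 0.362
Z_in = Z_0·(Z_L + jZ_0·tanβl)/(Z_0 + jZ_L·tanβl)
     = 50·(83.6 + j18.1)/(50 + j30.3)

Z_in ≈ 69.2 − j23.8 Ω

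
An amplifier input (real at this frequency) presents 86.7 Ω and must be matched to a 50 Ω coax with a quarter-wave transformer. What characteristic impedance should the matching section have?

Z_qwt = √(Z_0·R_L) = √(50 × 86.7) = √4335

Z_qwt ≈ 65.8 Ω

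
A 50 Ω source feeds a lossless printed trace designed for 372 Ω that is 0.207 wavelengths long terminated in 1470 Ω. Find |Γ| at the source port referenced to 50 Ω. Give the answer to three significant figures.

|Γ| ≈ 0.607

βl = 2π × 0.207 = 74.5°
tan(βl) = 3.61
Z_in = Z_0·(Z_L + jZ_0·tanβl)/(Z_0 + jZ_L·tanβl) = 101 − j96 Ω
Γ_s = (Z_in − Z_s)/(Z_in + Z_s) = (50.9 − j96)/(151 − j96), |Γ_s| = 0.607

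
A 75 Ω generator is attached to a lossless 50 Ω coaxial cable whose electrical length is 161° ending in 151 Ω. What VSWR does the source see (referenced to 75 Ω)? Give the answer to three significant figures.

VSWR ≈ 2.32

tan(βl) = -0.344
Z_in = Z_0·(Z_L + jZ_0·tanβl)/(Z_0 + jZ_L·tanβl) = 81.2 + j67.2 Ω
Γ_s = (Z_in − Z_s)/(Z_in + Z_s) = (6.15 + j67.2)/(156 + j67.2), |Γ_s| = 0.397
VSWR = (1 + |Γ_s|)/(1 − |Γ_s|)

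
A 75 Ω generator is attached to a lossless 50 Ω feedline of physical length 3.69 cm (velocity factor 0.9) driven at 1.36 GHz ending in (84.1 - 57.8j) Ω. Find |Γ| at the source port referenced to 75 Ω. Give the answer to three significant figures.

λ = v/f = 0.9·c / 1.36 GHz = 0.199 m
βl = 2π·l/λ = 2π × 0.186 = 66.9°
tan(βl) = 2.35
Z_in = Z_0·(Z_L + jZ_0·tanβl)/(Z_0 + jZ_L·tanβl) = 18.6 − j3.78 Ω
Γ_s = (Z_in − Z_s)/(Z_in + Z_s) = (-56.4 − j3.78)/(93.6 − j3.78), |Γ_s| = 0.603

|Γ| ≈ 0.603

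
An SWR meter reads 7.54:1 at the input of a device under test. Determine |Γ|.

|Γ| = (S − 1)/(S + 1) = (7.54 − 1)/(7.54 + 1) = 6.54/8.54

|Γ| ≈ 0.766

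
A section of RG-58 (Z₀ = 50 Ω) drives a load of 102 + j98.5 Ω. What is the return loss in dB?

Γ = (52 + j98.5)/(152 + j98.5), |Γ| = 0.615
RL = −20·log₁₀|Γ| = −20·log₁₀(0.615)

RL ≈ 4.22 dB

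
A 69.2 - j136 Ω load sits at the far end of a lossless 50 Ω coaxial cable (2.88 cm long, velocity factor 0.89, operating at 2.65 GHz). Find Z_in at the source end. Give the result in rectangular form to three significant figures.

Z_in ≈ 8.97 + j27.6 Ω

λ = v/f = 0.89·c / 2.65 GHz = 0.101 m
βl = 2π·l/λ = 2π × 0.286 = 103°
tan(βl) = tan(103°) = -4.37
Z_in = Z_0·(Z_L + jZ_0·tanβl)/(Z_0 + jZ_L·tanβl)
     = 50·(69.2 − j354)/(-544 − j302)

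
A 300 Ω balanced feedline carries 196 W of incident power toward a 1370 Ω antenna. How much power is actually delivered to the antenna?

Γ = (1370 − 300)/(1370 + 300) = 0.641
|Γ|² = 0.411
P_refl = |Γ|²·P_inc = 80.5 W, P_del = (1 − |Γ|²)·P_inc = 116 W

P_delivered ≈ 116 W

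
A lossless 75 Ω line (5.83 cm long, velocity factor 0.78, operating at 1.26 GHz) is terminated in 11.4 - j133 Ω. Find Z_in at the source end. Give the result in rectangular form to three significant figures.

λ = v/f = 0.78·c / 1.26 GHz = 0.186 m
βl = 2π·l/λ = 2π × 0.314 = 113°
tan(βl) = tan(113°) = -2.35
Z_in = Z_0·(Z_L + jZ_0·tanβl)/(Z_0 + jZ_L·tanβl)
     = 75·(11.4 − j310)/(-238 − j26.8)

Z_in ≈ 7.31 + j96.7 Ω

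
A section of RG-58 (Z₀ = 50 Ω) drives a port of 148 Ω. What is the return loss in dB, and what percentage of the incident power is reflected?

Γ = (148 − 50)/(148 + 50) = 0.495
RL = −20·log₁₀(0.495) = 6.11 dB
P_refl/P_inc = |Γ|² = 0.245

RL ≈ 6.11 dB; 24.5% of incident power reflected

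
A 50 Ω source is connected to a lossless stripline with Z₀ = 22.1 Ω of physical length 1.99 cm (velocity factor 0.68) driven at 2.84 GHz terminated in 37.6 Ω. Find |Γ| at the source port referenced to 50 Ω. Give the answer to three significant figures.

λ = v/f = 0.68·c / 2.84 GHz = 0.0718 m
βl = 2π·l/λ = 2π × 0.277 = 99.7°
tan(βl) = -5.83
Z_in = Z_0·(Z_L + jZ_0·tanβl)/(Z_0 + jZ_L·tanβl) = 13.2 + j2.46 Ω
Γ_s = (Z_in − Z_s)/(Z_in + Z_s) = (-36.8 + j2.46)/(63.2 + j2.46), |Γ_s| = 0.582

|Γ| ≈ 0.582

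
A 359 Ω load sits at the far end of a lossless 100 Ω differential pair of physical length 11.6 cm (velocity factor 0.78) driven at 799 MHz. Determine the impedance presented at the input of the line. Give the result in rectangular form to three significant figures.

Z_in ≈ 66.6 + j106 Ω

λ = v/f = 0.78·c / 799 MHz = 0.293 m
βl = 2π·l/λ = 2π × 0.396 = 143°
tan(βl) = tan(143°) = -0.765
Z_in = Z_0·(Z_L + jZ_0·tanβl)/(Z_0 + jZ_L·tanβl)
     = 100·(359 − j76.5)/(100 − j275)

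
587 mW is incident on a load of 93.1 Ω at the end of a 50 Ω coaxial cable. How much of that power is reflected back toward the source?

P_reflected ≈ 53.2 mW

Γ = (93.1 − 50)/(93.1 + 50) = 0.301
|Γ|² = 0.0907
P_refl = |Γ|²·P_inc = 53.2 mW, P_del = (1 − |Γ|²)·P_inc = 534 mW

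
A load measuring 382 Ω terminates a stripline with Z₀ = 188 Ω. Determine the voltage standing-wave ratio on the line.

Γ = (382 − 188)/(382 + 188) = 0.34
VSWR = (1 + 0.34)/(1 − 0.34)

VSWR ≈ 2.03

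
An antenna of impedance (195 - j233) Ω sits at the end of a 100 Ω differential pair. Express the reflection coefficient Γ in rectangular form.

Γ = (Z_L − Z_0)/(Z_L + Z_0) = (95 − j233)/(295 − j233)

Γ ≈ 0.582 − j0.33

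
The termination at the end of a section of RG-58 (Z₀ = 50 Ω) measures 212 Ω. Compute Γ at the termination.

Γ = 0.618

Γ = (Z_L − Z_0)/(Z_L + Z_0) = (212 − 50)/(212 + 50) = 162/262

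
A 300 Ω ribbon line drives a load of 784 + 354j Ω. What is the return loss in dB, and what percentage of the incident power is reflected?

Γ = (484 + j354)/(1084 + j354), |Γ| = 0.526
RL = −20·log₁₀(0.526) = 5.58 dB
P_refl/P_inc = |Γ|² = 0.277

RL ≈ 5.58 dB; 27.7% of incident power reflected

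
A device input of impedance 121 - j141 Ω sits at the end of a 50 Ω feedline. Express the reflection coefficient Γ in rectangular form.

Γ = (Z_L − Z_0)/(Z_L + Z_0) = (71 − j141)/(171 − j141)

Γ ≈ 0.652 − j0.287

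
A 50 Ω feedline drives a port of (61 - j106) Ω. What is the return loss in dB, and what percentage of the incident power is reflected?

RL ≈ 3.17 dB; 48.2% of incident power reflected

Γ = (11 − j106)/(111 − j106), |Γ| = 0.694
RL = −20·log₁₀(0.694) = 3.17 dB
P_refl/P_inc = |Γ|² = 0.482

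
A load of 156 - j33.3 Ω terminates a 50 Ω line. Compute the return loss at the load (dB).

RL ≈ 5.47 dB

Γ = (106 − j33.3)/(206 − j33.3), |Γ| = 0.532
RL = −20·log₁₀|Γ| = −20·log₁₀(0.532)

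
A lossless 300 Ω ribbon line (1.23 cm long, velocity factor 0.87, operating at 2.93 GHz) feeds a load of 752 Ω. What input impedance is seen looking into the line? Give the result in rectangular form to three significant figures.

λ = v/f = 0.87·c / 2.93 GHz = 0.0891 m
βl = 2π·l/λ = 2π × 0.138 = 49.7°
tan(βl) = tan(49.7°) = 1.18
Z_in = Z_0·(Z_L + jZ_0·tanβl)/(Z_0 + jZ_L·tanβl)
     = 300·(752 + j354)/(300 + j887)

Z_in ≈ 185 − j192 Ω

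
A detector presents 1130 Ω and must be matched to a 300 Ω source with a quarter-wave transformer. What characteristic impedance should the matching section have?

Z_qwt ≈ 582 Ω

Z_qwt = √(Z_0·R_L) = √(300 × 1130) = √339000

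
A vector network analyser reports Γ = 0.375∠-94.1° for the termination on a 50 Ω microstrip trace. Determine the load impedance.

Z_L ≈ 36 − j31.3 Ω

Z_L = Z_0·(1 + Γ)/(1 − Γ) = 50·(0.973 − j0.374)/(1.03 + j0.374)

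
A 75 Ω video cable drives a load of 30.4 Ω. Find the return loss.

Γ = (30.4 − 75)/(30.4 + 75) = -0.423
RL = −20·log₁₀|Γ| = −20·log₁₀(0.423)

RL ≈ 7.47 dB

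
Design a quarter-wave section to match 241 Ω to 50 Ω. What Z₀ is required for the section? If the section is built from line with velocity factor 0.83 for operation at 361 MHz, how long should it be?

Z_qwt ≈ 110 Ω; length ≈ 17.2 cm

Z_qwt = √(Z_0·R_L) = √(50 × 241) = √12050
λ = 0.83·c/f = 0.69 m, so l = λ/4 = 0.172 m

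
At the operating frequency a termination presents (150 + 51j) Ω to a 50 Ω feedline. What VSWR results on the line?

Γ = (Z_L − Z_0)/(Z_L + Z_0) = (100 + j51)/(200 + j51)
|Γ| = 112/206 = 0.544
VSWR = (1 + |Γ|)/(1 − |Γ|) = 1.54/0.456

VSWR ≈ 3.38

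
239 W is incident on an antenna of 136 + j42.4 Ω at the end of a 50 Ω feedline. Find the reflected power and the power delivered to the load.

|Γ| = |(86 + j42.4)/(186 + j42.4)| = 0.503
|Γ|² = 0.253
P_refl = |Γ|²·P_inc = 60.4 W, P_del = (1 − |Γ|²)·P_inc = 179 W

P_reflected ≈ 60.4 W; P_delivered ≈ 179 W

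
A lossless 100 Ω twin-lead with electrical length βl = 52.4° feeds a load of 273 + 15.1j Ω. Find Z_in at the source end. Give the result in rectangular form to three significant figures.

tan(βl) = tan(52.4°) = 1.3
Z_in = Z_0·(Z_L + jZ_0·tanβl)/(Z_0 + jZ_L·tanβl)
     = 100·(273 + j145)/(80.4 + j354)

Z_in ≈ 55.5 − j64.4 Ω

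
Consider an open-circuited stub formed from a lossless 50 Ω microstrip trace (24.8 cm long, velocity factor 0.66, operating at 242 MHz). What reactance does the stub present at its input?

X_in ≈ 17.3 Ω (inductive)

λ = v/f = 0.66·c / 242 MHz = 0.818 m
βl = 2π·l/λ = 2π × 0.303 = 109°
tan(βl) = -2.88
For an open-circuited stub, Z_in = −jZ_0·cot(βl) = −jZ_0/tan(βl)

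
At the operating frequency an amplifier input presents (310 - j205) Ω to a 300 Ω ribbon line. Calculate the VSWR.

Γ = (Z_L − Z_0)/(Z_L + Z_0) = (10 − j205)/(610 − j205)
|Γ| = 205/644 = 0.319
VSWR = (1 + |Γ|)/(1 − |Γ|) = 1.32/0.681

VSWR ≈ 1.94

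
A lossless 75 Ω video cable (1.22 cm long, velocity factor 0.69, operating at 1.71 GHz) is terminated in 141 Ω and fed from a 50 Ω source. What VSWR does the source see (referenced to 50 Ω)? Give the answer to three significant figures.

λ = v/f = 0.69·c / 1.71 GHz = 0.121 m
βl = 2π·l/λ = 2π × 0.101 = 36.3°
tan(βl) = 0.734
Z_in = Z_0·(Z_L + jZ_0·tanβl)/(Z_0 + jZ_L·tanβl) = 74.7 − j48 Ω
Γ_s = (Z_in − Z_s)/(Z_in + Z_s) = (24.7 − j48)/(125 − j48), |Γ_s| = 0.404
VSWR = (1 + |Γ_s|)/(1 − |Γ_s|)

VSWR ≈ 2.36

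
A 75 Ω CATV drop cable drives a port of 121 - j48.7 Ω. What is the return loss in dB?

Γ = (46 − j48.7)/(196 − j48.7), |Γ| = 0.332
RL = −20·log₁₀|Γ| = −20·log₁₀(0.332)

RL ≈ 9.59 dB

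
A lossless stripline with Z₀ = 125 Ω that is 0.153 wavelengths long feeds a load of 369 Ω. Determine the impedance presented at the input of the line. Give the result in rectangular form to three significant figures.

βl = 2π × 0.153 = 55.1°
tan(βl) = tan(55.1°) = 1.43
Z_in = Z_0·(Z_L + jZ_0·tanβl)/(Z_0 + jZ_L·tanβl)
     = 125·(369 + j179)/(125 + j529)

Z_in ≈ 59.6 − j73.2 Ω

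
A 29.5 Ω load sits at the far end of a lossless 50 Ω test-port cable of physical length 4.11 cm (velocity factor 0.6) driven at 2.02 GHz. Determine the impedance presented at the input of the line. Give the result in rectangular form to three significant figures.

Z_in ≈ 30.7 − j7.93 Ω

λ = v/f = 0.6·c / 2.02 GHz = 0.0891 m
βl = 2π·l/λ = 2π × 0.461 = 166°
tan(βl) = tan(166°) = -0.249
Z_in = Z_0·(Z_L + jZ_0·tanβl)/(Z_0 + jZ_L·tanβl)
     = 50·(29.5 − j12.4)/(50 − j7.33)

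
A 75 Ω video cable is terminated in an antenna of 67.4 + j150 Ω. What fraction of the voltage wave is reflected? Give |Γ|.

Γ = (Z_L − Z_0)/(Z_L + Z_0) = (-7.6 + j150)/(142.4 + j150)
|Γ| = 150/207

|Γ| ≈ 0.726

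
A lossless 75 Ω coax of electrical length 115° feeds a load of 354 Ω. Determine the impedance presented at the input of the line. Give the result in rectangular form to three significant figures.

tan(βl) = tan(115°) = -2.14
Z_in = Z_0·(Z_L + jZ_0·tanβl)/(Z_0 + jZ_L·tanβl)
     = 75·(354 − j161)/(75 − j759)

Z_in ≈ 19.2 + j33.1 Ω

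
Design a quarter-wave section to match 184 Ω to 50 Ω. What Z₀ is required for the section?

Z_qwt ≈ 95.9 Ω

Z_qwt = √(Z_0·R_L) = √(50 × 184) = √9200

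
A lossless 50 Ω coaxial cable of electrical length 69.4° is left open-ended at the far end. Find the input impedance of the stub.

Z_in ≈ −j18.8 Ω

tan(βl) = 2.66
For an open-ended stub, Z_in = −jZ_0·cot(βl) = −jZ_0/tan(βl)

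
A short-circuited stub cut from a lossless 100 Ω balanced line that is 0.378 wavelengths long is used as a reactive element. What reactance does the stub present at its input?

X_in ≈ -96.3 Ω (capacitive)

βl = 2π × 0.378 = 136°
tan(βl) = -0.963
For a short-circuited stub, Z_in = jZ_0·tan(βl)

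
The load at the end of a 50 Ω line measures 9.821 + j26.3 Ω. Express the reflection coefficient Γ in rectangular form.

Γ ≈ -0.401 + j0.616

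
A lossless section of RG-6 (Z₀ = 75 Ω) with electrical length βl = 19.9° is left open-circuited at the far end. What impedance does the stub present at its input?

tan(βl) = 0.362
For an open-circuited stub, Z_in = −jZ_0·cot(βl) = −jZ_0/tan(βl)

Z_in ≈ −j207 Ω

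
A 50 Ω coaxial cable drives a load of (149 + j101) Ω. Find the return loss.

Γ = (99 + j101)/(199 + j101), |Γ| = 0.634
RL = −20·log₁₀|Γ| = −20·log₁₀(0.634)

RL ≈ 3.96 dB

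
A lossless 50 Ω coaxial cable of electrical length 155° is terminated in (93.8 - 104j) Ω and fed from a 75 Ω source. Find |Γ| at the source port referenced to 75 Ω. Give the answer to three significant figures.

tan(βl) = -0.466
Z_in = Z_0·(Z_L + jZ_0·tanβl)/(Z_0 + jZ_L·tanβl) = 149 + j102 Ω
Γ_s = (Z_in − Z_s)/(Z_in + Z_s) = (74 + j102)/(224 + j102), |Γ_s| = 0.512

|Γ| ≈ 0.512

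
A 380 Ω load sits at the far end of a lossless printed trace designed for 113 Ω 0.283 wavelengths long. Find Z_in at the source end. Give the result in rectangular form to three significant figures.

βl = 2π × 0.283 = 102°
tan(βl) = tan(102°) = -4.75
Z_in = Z_0·(Z_L + jZ_0·tanβl)/(Z_0 + jZ_L·tanβl)
     = 113·(380 − j537)/(113 − j1810)

Z_in ≈ 35 + j21.6 Ω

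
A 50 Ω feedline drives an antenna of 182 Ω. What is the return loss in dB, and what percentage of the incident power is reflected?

RL ≈ 4.9 dB; 32.4% of incident power reflected

Γ = (182 − 50)/(182 + 50) = 0.569
RL = −20·log₁₀(0.569) = 4.9 dB
P_refl/P_inc = |Γ|² = 0.324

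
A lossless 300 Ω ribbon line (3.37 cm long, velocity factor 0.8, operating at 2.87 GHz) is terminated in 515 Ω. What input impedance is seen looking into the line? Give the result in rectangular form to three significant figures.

λ = v/f = 0.8·c / 2.87 GHz = 0.0836 m
βl = 2π·l/λ = 2π × 0.403 = 145°
tan(βl) = tan(145°) = -0.698
Z_in = Z_0·(Z_L + jZ_0·tanβl)/(Z_0 + jZ_L·tanβl)
     = 300·(515 − j209)/(300 − j360)

Z_in ≈ 314 + j167 Ω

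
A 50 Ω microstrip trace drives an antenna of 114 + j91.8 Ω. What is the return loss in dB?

RL ≈ 4.5 dB

Γ = (64 + j91.8)/(164 + j91.8), |Γ| = 0.595
RL = −20·log₁₀|Γ| = −20·log₁₀(0.595)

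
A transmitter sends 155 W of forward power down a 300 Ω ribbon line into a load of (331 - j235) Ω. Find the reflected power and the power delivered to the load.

|Γ| = |(31 − j235)/(631 − j235)| = 0.352
|Γ|² = 0.124
P_refl = |Γ|²·P_inc = 19.2 W, P_del = (1 − |Γ|²)·P_inc = 136 W

P_reflected ≈ 19.2 W; P_delivered ≈ 136 W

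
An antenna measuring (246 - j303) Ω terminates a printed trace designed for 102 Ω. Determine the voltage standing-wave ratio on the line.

VSWR ≈ 6.33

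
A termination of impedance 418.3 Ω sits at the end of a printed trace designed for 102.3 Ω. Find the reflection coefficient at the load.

Γ = (Z_L − Z_0)/(Z_L + Z_0) = (418.3 − 102.3)/(418.3 + 102.3) = 316/520.6

Γ = 0.607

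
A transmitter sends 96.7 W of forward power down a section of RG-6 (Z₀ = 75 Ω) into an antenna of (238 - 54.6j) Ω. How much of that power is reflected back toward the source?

|Γ| = |(163 − j54.6)/(313 − j54.6)| = 0.541
|Γ|² = 0.293
P_refl = |Γ|²·P_inc = 28.3 W, P_del = (1 − |Γ|²)·P_inc = 68.4 W

P_reflected ≈ 28.3 W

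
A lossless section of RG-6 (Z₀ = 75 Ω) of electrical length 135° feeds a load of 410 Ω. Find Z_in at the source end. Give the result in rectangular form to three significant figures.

tan(βl) = tan(135°) = -1
Z_in = Z_0·(Z_L + jZ_0·tanβl)/(Z_0 + jZ_L·tanβl)
     = 75·(410 − j75)/(75 − j410)

Z_in ≈ 26.6 + j70.1 Ω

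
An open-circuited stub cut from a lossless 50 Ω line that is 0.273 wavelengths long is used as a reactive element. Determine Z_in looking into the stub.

Z_in ≈ +j7.28 Ω

βl = 2π × 0.273 = 98.3°
tan(βl) = -6.87
For an open-circuited stub, Z_in = −jZ_0·cot(βl) = −jZ_0/tan(βl)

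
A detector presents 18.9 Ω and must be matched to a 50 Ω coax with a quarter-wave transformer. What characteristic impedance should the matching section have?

Z_qwt = √(Z_0·R_L) = √(50 × 18.9) = √945

Z_qwt ≈ 30.7 Ω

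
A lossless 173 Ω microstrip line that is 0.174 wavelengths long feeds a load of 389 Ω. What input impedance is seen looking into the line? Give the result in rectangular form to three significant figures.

Z_in ≈ 92.6 − j68.2 Ω

βl = 2π × 0.174 = 62.6°
tan(βl) = tan(62.6°) = 1.93
Z_in = Z_0·(Z_L + jZ_0·tanβl)/(Z_0 + jZ_L·tanβl)
     = 173·(389 + j334)/(173 + j752)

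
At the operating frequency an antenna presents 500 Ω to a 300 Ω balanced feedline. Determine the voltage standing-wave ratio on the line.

For a purely resistive load, VSWR = R_L/Z_0 or Z_0/R_L (whichever > 1) = 500/300

VSWR ≈ 1.67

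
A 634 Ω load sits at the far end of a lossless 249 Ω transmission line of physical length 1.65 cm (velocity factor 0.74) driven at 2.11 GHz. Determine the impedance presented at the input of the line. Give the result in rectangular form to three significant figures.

Z_in ≈ 132 − j131 Ω

λ = v/f = 0.74·c / 2.11 GHz = 0.105 m
βl = 2π·l/λ = 2π × 0.157 = 56.5°
tan(βl) = tan(56.5°) = 1.51
Z_in = Z_0·(Z_L + jZ_0·tanβl)/(Z_0 + jZ_L·tanβl)
     = 249·(634 + j376)/(249 + j956)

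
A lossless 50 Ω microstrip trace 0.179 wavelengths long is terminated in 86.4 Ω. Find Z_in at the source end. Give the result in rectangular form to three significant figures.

βl = 2π × 0.179 = 64.4°
tan(βl) = tan(64.4°) = 2.09
Z_in = Z_0·(Z_L + jZ_0·tanβl)/(Z_0 + jZ_L·tanβl)
     = 50·(86.4 + j105)/(50 + j181)

Z_in ≈ 33 − j14.8 Ω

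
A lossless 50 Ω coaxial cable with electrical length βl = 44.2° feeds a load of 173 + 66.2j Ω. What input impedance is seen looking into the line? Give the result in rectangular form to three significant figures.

tan(βl) = tan(44.2°) = 0.972
Z_in = Z_0·(Z_L + jZ_0·tanβl)/(Z_0 + jZ_L·tanβl)
     = 50·(173 + j115)/(-14.4 + j168)

Z_in ≈ 29.5 − j53.9 Ω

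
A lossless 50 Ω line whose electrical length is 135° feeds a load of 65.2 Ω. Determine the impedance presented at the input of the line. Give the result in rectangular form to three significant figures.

tan(βl) = tan(135°) = -1
Z_in = Z_0·(Z_L + jZ_0·tanβl)/(Z_0 + jZ_L·tanβl)
     = 50·(65.2 − j50)/(50 − j65.2)

Z_in ≈ 48.3 + j13 Ω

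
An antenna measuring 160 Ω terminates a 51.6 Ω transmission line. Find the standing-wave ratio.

Γ = (160 − 51.6)/(160 + 51.6) = 0.512
VSWR = (1 + 0.512)/(1 − 0.512)

VSWR ≈ 3.1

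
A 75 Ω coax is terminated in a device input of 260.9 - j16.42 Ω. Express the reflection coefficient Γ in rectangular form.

Γ = (Z_L − Z_0)/(Z_L + Z_0) = (185.9 − j16.42)/(335.9 − j16.42)

Γ ≈ 0.555 − j0.0218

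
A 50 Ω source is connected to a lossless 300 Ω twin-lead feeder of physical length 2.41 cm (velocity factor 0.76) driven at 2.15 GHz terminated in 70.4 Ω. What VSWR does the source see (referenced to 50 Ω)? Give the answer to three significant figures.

VSWR ≈ 25.1

λ = v/f = 0.76·c / 2.15 GHz = 0.106 m
βl = 2π·l/λ = 2π × 0.227 = 81.8°
tan(βl) = 6.95
Z_in = Z_0·(Z_L + jZ_0·tanβl)/(Z_0 + jZ_L·tanβl) = 948 + j538 Ω
Γ_s = (Z_in − Z_s)/(Z_in + Z_s) = (898 + j538)/(998 + j538), |Γ_s| = 0.923
VSWR = (1 + |Γ_s|)/(1 − |Γ_s|)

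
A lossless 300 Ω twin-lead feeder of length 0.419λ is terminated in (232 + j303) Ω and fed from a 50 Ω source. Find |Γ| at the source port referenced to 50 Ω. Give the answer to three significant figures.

βl = 2π × 0.419 = 151°
tan(βl) = -0.558
Z_in = Z_0·(Z_L + jZ_0·tanβl)/(Z_0 + jZ_L·tanβl) = 116 + j119 Ω
Γ_s = (Z_in − Z_s)/(Z_in + Z_s) = (65.6 + j119)/(166 + j119), |Γ_s| = 0.665

|Γ| ≈ 0.665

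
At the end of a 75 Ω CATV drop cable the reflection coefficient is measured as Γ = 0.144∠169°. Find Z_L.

Z_L = Z_0·(1 + Γ)/(1 − Γ) = 75·(0.859 + j0.0275)/(1.14 − j0.0275)

Z_L ≈ 56.3 + j3.16 Ω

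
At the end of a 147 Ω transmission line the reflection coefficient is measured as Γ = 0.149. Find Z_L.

Z_L = Z_0·(1 + Γ)/(1 − Γ) = 147·(1.15)/(0.851)

Z_L ≈ 198 Ω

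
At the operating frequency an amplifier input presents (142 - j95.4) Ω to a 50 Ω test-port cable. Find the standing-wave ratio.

VSWR ≈ 4.24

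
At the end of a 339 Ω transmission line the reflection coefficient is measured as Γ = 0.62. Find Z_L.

Z_L = Z_0·(1 + Γ)/(1 − Γ) = 339·(1.62)/(0.38)

Z_L ≈ 1450 Ω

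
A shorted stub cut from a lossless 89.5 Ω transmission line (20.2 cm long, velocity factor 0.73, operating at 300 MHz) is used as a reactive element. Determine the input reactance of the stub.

λ = v/f = 0.73·c / 300 MHz = 0.73 m
βl = 2π·l/λ = 2π × 0.277 = 99.6°
tan(βl) = -5.9
For a shorted stub, Z_in = jZ_0·tan(βl)

X_in ≈ -528 Ω (capacitive)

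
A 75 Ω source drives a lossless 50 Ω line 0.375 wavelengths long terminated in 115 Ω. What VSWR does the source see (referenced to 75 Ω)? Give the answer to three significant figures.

βl = 2π × 0.375 = 135°
tan(βl) = -1
Z_in = Z_0·(Z_L + jZ_0·tanβl)/(Z_0 + jZ_L·tanβl) = 36.6 + j34.1 Ω
Γ_s = (Z_in − Z_s)/(Z_in + Z_s) = (-38.4 + j34.1)/(112 + j34.1), |Γ_s| = 0.44
VSWR = (1 + |Γ_s|)/(1 − |Γ_s|)

VSWR ≈ 2.57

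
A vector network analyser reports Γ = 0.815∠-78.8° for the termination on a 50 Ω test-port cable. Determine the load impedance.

Z_L ≈ 12.5 − j59.3 Ω

Z_L = Z_0·(1 + Γ)/(1 − Γ) = 50·(1.16 − j0.799)/(0.842 + j0.799)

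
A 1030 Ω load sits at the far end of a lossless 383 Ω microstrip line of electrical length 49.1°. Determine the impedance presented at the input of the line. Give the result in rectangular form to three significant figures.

Z_in ≈ 226 − j259 Ω

tan(βl) = tan(49.1°) = 1.15
Z_in = Z_0·(Z_L + jZ_0·tanβl)/(Z_0 + jZ_L·tanβl)
     = 383·(1030 + j442)/(383 + j1190)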